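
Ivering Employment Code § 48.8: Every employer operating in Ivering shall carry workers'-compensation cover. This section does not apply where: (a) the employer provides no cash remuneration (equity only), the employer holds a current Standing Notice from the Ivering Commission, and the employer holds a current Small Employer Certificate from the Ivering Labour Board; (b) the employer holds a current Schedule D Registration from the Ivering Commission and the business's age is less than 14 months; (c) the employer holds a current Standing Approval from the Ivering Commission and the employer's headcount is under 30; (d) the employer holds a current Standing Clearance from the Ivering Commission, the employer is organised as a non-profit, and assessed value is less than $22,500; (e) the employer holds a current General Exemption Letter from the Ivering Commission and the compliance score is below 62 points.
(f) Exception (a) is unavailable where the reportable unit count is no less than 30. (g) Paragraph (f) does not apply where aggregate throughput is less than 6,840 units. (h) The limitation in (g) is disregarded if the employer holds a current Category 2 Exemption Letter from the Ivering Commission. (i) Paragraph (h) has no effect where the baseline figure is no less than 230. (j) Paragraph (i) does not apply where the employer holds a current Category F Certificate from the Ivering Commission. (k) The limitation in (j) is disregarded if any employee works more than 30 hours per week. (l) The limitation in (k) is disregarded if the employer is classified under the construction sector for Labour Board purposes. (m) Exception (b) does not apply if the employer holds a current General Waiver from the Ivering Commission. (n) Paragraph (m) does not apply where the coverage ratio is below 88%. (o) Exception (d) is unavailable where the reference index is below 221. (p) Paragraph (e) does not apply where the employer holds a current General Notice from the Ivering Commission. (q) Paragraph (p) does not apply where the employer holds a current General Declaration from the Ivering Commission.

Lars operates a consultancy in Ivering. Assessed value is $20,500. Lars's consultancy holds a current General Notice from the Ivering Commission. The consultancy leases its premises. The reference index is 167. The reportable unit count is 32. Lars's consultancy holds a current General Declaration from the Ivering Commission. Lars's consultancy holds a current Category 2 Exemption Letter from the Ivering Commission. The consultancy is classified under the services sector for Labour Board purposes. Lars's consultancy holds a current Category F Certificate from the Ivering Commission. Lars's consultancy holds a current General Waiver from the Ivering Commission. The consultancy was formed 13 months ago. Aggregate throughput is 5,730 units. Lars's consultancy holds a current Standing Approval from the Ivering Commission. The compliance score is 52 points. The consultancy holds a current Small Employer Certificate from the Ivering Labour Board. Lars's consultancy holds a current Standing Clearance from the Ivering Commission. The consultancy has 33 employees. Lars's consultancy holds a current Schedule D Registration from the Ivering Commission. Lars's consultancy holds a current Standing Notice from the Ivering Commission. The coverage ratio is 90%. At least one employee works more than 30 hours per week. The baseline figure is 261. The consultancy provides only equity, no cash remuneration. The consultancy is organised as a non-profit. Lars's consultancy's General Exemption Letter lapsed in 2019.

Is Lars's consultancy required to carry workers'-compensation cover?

No — exception (a) applies; Lars's consultancy is not required to carry workers'-compensation cover.

Exception (a)'s conditions are all satisfied: remuneration is equity-only; a current Standing Notice is held; a current Small Employer Certificate is held. Under paragraphs (f)–(l): (f) applies (the reportable unit count is 32, meeting the 30 threshold), but is set aside by (g): (g) operates against (f): aggregate throughput is 5,730 units, less than the 6,840 units limit. (h) applies (a current Category 2 Exemption Letter is held), but is displaced by (i): (i) is engaged — the baseline figure is 261, meeting the 230 threshold. (j) is triggered (a current Category F Certificate is held), but is itself disapplied by (k): (k) applies — at least one employee exceeds 30 hours/week. (l), which would lift (k), does not operate here — the consultancy is classified under the services sector. So (a) applies.
All of (b)'s requirements are met (a current Schedule D Registration is held; the business's age is 13 months, less than the 14 months limit). But: (m) operates against (b): a current General Waiver is held. (n) is not engaged (the coverage ratio is 90%, not below 88%), so (m) stands. Exception (b) does not apply.
Exception (c) fails — the employer's headcount is 33, not under 30.
Exception (d)'s conditions are all satisfied: a current Standing Clearance is held; the employer is a non-profit; assessed value is $20,500, less than the $22,500 limit. But applying paragraph (o): (o) operates against (d): the reference index is 167, below the 221 limit. (d) is therefore removed.
Exception (e) fails — the General Exemption Letter is not current.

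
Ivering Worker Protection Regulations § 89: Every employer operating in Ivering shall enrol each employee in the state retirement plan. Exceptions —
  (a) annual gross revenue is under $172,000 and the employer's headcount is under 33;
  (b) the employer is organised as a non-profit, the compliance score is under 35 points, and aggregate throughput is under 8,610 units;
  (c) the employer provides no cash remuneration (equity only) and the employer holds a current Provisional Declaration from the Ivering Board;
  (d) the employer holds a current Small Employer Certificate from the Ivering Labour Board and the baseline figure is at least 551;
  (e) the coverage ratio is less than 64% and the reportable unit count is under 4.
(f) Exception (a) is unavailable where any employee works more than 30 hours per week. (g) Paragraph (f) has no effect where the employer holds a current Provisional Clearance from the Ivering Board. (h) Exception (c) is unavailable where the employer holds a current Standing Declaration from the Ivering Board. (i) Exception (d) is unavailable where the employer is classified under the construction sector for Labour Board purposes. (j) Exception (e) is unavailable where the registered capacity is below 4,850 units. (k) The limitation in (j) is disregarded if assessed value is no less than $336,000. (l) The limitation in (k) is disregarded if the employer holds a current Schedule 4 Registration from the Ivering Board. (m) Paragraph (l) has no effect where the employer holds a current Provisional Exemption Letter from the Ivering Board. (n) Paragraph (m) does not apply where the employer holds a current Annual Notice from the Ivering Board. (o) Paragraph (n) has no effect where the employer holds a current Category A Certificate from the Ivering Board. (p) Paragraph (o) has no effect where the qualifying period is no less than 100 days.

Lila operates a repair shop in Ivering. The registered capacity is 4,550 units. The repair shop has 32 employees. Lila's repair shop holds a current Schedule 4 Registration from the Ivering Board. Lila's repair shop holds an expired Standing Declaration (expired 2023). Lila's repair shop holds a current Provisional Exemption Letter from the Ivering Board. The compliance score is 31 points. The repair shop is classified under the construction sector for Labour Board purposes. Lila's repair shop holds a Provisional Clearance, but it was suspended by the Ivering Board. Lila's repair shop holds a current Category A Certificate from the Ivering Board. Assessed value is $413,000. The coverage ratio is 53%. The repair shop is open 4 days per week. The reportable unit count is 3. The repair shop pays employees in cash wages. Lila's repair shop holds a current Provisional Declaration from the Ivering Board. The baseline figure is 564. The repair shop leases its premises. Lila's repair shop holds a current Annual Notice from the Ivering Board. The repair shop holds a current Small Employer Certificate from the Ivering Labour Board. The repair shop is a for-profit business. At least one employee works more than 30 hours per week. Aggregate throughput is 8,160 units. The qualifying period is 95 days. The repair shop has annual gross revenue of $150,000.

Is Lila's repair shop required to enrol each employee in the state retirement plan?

Exception (a): annual gross revenue is $150,000, under the $172,000 limit; the employer's headcount is 32, under the 33 limit — every condition holds. Turning to paragraphs (f)–(g): (f) operates — at least one employee exceeds 30 hours/week. (g), which would lift (f), is not triggered — there is no Provisional Clearance in force. Exception (a) does not apply.
Exception (b) fails — the employer is for-profit.
Exception (c) fails — employees are paid cash wages.
Exception (d) is satisfied on its face — a current Small Employer Certificate is held; the baseline figure is 564, meeting the 551 threshold. But applying paragraph (i): (i) is engaged — the repair shop is classified under the construction sector. Exception (d) does not apply.
Exception (e): the coverage ratio is 53%, less than the 64% limit; the reportable unit count is 3, under the 4 limit — every condition holds. Considering the limiting provisions: (j) would limit (e) — the registered capacity is 4,550 units, below the 4,850 units limit — but (k) sets (j) aside: (k) operates — assessed value is $413,000, meeting the $336,000 threshold. (l) applies (a current Schedule 4 Registration is held), but is set aside by (m): (m) operates against (l): a current Provisional Exemption Letter is held. (n) operates (a current Annual Notice is held), but is displaced by (o): (o) operates against (n): a current Category A Certificate is held. (p) is not triggered (the qualifying period is 95 days, short of 100 days), so (o) stands. So (e) applies.

No — exception (e) applies; Lila's repair shop is not required to enrol each employee in the state retirement plan.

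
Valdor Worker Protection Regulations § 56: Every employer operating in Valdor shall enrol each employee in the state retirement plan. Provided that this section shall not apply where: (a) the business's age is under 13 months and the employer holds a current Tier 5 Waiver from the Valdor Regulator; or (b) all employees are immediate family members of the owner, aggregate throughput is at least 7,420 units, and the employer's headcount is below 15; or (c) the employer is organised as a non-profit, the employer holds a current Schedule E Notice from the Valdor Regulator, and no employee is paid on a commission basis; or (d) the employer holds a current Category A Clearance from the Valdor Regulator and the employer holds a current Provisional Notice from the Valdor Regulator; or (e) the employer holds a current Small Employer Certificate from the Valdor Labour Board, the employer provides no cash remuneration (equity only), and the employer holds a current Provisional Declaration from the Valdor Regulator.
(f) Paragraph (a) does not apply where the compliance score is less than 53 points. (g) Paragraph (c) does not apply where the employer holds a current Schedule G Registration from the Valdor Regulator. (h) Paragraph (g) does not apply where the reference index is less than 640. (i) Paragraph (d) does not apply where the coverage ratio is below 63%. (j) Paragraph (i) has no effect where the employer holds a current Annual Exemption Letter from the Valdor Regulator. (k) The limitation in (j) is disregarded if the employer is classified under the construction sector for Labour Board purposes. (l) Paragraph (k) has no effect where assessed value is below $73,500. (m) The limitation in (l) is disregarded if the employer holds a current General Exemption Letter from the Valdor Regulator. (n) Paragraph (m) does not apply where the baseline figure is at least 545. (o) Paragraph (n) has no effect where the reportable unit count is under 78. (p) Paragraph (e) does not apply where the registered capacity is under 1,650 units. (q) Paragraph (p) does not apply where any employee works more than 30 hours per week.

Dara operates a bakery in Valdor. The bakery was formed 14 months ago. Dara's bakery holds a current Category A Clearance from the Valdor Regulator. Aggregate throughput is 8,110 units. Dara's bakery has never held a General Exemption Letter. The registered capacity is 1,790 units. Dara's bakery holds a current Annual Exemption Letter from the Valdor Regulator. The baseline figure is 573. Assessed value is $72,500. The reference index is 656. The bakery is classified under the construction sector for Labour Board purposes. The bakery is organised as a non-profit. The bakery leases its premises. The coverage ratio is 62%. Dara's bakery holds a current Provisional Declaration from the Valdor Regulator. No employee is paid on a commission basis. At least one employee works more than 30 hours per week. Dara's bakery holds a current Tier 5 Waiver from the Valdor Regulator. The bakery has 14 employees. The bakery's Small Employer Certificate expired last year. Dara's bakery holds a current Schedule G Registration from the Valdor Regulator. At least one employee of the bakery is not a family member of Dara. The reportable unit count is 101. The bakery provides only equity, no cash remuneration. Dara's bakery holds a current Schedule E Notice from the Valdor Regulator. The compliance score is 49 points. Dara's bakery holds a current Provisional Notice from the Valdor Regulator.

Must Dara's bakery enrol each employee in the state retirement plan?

No — exception (d) applies; Dara's bakery is not required to enrol each employee in the state retirement plan.

Exception (a) fails — the business's age is 14 months, not under 13 months.
Exception (b) requires that all employees are immediate family members of the owner; but at least one employee is not a family member, so (b) is unavailable.
Exception (c)'s conditions are all satisfied: the employer is a non-profit; a current Schedule E Notice is held; no employee is paid on commission. But applying paragraphs (g)–(h): (g) is triggered — a current Schedule G Registration is held. (h) is not triggered (the reference index is 656, not less than 640), so (g) stands. (c) is therefore removed.
Exception (d) is satisfied on its face — a current Category A Clearance is held; a current Provisional Notice is held. As to paragraphs (i)–(o): (i) would limit (d) — the coverage ratio is 62%, below the 63% limit — but (j) sets (i) aside: (j) operates against (i): a current Annual Exemption Letter is held. (k) would limit (j) — the bakery is classified under the construction sector — but (l) sets (k) aside: (l) operates against (k): assessed value is $72,500, below the $73,500 limit. (m), which would lift (l), does not operate here — the General Exemption Letter is not current. Exception (d) stands.
Exception (e) does not apply: the Small Employer Certificate has expired.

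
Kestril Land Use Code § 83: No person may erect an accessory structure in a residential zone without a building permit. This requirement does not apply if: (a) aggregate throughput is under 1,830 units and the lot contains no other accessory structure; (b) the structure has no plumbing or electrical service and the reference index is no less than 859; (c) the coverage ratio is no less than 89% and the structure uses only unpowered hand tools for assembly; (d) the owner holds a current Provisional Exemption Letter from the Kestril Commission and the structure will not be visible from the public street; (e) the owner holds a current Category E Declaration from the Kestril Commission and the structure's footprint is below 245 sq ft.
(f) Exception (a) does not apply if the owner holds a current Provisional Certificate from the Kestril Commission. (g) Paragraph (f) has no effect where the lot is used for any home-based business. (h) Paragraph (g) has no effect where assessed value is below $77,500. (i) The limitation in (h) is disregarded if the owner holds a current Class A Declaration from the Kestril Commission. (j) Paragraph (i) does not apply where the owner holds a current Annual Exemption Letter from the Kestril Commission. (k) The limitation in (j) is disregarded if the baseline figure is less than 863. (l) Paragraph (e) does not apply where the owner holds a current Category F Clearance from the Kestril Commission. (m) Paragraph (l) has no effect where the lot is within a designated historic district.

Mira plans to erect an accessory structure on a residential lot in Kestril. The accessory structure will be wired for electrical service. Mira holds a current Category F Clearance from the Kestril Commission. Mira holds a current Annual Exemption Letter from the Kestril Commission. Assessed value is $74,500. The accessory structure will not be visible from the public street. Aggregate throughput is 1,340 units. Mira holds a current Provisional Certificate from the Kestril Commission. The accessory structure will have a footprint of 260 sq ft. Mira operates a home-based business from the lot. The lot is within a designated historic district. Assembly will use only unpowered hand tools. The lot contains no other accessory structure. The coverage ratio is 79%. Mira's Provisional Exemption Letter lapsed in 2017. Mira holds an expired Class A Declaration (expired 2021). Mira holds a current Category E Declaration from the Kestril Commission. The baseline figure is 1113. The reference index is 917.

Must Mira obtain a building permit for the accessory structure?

Exception (a)'s conditions are all satisfied: aggregate throughput is 1,340 units, under the 1,830 units limit; the lot has no other accessory structure. Turning to paragraphs (f)–(k): (f) operates — a current Provisional Certificate is held. (g) is engaged (a home-based business operates on the lot), but is set aside by (h): (h) operates against (g): assessed value is $74,500, below the $77,500 limit. (i) is not engaged (no current Class A Declaration is held), so (h) stands. (a) is therefore removed.
Exception (b) requires that the structure has no plumbing or electrical service; but electrical service is planned, so (b) is unavailable.
Exception (c) fails — the coverage ratio is 79%, short of 89%.
Exception (d) requires that the owner holds a current Provisional Exemption Letter from the Kestril Commission; but the Provisional Exemption Letter is not current, so (d) is unavailable.
Exception (e) requires that the structure's footprint is below 245 sq ft; but the structure's footprint is 260 sq ft, not below 245 sq ft, so (e) is unavailable.
None of the exceptions is available; § 83 applies in full.

Yes — Mira must obtain a building permit.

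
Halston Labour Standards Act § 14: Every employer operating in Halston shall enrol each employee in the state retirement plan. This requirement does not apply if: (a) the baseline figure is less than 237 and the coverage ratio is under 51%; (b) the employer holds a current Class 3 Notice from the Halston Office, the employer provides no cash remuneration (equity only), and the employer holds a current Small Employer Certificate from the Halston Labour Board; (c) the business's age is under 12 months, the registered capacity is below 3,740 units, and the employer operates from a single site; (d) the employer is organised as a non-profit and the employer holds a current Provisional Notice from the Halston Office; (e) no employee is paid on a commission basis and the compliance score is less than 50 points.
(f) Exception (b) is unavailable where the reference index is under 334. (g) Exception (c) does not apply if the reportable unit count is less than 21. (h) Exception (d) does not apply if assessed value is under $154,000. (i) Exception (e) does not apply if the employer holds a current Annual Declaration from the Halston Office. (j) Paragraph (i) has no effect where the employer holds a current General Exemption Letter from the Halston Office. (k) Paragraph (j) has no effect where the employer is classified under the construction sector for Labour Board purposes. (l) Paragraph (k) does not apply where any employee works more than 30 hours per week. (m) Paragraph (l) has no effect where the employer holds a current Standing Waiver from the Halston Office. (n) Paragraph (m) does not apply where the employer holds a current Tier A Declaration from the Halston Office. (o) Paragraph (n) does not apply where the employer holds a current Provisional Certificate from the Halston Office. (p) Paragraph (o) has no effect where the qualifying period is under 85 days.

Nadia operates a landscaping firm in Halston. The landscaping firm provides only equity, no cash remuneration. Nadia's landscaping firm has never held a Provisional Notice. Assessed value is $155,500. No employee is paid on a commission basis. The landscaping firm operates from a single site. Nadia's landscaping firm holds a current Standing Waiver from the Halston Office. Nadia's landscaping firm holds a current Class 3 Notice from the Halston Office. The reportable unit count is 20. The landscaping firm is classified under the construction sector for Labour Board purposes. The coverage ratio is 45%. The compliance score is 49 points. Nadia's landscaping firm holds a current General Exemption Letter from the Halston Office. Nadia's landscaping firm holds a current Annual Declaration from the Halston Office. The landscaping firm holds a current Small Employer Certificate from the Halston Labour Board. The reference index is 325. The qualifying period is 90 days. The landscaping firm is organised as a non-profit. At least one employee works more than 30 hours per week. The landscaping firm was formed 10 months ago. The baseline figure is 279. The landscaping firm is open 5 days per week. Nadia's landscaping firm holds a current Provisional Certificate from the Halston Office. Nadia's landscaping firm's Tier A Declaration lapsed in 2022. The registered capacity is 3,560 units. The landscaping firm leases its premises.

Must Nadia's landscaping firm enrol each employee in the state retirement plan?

Exception (a) does not apply: the baseline figure is 279, not less than 237.
Exception (b) is satisfied on its face — a current Class 3 Notice is held; remuneration is equity-only; a current Small Employer Certificate is held. But applying paragraph (f): (f) is engaged — the reference index is 325, under the 334 limit. So (b) is unavailable.
Exception (c)'s conditions are all satisfied: the business's age is 10 months, under the 12 months limit; the registered capacity is 3,560 units, below the 3,740 units limit; the employer operates from a single site. But applying paragraph (g): (g) is engaged — the reportable unit count is 20, less than the 21 limit. (c) is therefore removed.
Exception (d) requires that the employer holds a current Provisional Notice from the Halston Office; but no current Provisional Notice is held, so (d) is unavailable.
Exception (e) is satisfied on its face — no employee is paid on commission; the compliance score is 49 points, less than the 50 points limit. But: (i) operates — a current Annual Declaration is held. (j) would limit (i) — a current General Exemption Letter is held — but (k) sets (j) aside: (k) applies — the landscaping firm is classified under the construction sector. (l) is triggered (at least one employee exceeds 30 hours/week), but is itself disapplied by (m): (m) applies — a current Standing Waiver is held. (n), which would lift (m), is not triggered — the Tier A Declaration is not current. (e) is therefore removed.
None of the exceptions is available; § 14 applies in full.

Yes — Nadia's landscaping firm must enrol each employee in the state retirement plan.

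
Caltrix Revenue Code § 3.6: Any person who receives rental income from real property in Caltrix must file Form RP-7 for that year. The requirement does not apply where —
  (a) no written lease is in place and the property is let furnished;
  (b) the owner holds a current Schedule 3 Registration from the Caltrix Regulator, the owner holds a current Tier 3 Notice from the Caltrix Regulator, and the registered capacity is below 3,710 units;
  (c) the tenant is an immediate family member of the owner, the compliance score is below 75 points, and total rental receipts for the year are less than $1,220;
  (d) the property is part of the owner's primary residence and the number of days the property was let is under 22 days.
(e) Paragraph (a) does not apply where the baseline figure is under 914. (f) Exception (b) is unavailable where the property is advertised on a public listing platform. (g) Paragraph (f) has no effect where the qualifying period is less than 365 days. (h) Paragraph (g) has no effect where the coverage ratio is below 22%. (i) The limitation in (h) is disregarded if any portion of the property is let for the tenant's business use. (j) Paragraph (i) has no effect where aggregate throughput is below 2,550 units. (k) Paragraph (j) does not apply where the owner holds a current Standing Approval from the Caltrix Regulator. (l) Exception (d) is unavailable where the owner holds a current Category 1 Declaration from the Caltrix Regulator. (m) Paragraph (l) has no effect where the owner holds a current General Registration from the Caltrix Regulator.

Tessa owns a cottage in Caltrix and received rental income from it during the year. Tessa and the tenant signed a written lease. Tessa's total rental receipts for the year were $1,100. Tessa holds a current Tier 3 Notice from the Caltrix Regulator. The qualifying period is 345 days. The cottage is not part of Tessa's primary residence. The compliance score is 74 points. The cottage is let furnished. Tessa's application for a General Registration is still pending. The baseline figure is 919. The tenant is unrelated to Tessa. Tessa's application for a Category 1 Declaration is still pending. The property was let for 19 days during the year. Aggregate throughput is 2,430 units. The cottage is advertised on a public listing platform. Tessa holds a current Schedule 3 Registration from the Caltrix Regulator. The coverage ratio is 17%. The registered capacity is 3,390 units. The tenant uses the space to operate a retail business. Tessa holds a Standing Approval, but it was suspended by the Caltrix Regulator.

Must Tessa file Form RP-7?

Exception (a) requires that no written lease is in place; but a written lease is in place, so (a) is unavailable.
All of (b)'s requirements are met (a current Schedule 3 Registration is held; a current Tier 3 Notice is held; the registered capacity is 3,390 units, below the 3,710 units limit). However, paragraphs (f)–(k) must be considered: (f) operates — the property is publicly advertised. (g) applies (the qualifying period is 345 days, less than the 365 days limit), but is itself disapplied by (h): (h) operates against (g): the coverage ratio is 17%, below the 22% limit. (i) operates (the space is let for business use), but is itself disapplied by (j): (j) is engaged — aggregate throughput is 2,430 units, below the 2,550 units limit. (k), which would lift (j), is inapplicable — the Standing Approval is not current. (b) is therefore removed.
Exception (c) fails — the tenant is unrelated to the owner.
Exception (d) does not apply: the cottage is not part of the primary residence.
Every exception is unavailable, so the rule governs.

Yes — Tessa must file Form RP-7.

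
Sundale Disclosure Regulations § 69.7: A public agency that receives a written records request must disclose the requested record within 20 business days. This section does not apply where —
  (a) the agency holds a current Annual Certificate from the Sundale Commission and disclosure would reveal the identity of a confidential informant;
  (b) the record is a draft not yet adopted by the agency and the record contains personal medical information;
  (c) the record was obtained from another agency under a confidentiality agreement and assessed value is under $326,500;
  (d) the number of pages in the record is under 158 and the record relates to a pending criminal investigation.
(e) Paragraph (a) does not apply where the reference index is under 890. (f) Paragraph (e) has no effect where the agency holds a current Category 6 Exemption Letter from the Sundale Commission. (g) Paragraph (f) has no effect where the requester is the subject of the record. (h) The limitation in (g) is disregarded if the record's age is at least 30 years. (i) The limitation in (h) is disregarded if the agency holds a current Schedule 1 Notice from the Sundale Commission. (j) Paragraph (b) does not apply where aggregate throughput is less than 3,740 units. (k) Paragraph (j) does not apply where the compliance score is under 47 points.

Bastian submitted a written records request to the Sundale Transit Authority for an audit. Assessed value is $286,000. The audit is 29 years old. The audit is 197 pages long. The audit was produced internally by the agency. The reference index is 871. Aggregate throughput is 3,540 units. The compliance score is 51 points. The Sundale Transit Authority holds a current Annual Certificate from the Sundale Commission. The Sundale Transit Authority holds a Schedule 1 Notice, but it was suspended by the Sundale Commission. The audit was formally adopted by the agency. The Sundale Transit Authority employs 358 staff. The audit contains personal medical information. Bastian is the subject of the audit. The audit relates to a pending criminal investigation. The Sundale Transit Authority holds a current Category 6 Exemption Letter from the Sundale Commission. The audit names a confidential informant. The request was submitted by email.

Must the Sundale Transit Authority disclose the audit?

All of (a)'s requirements are met (a current Annual Certificate is held; the audit names a confidential informant). But: (e) operates — the reference index is 871, under the 890 limit. (f) is triggered (a current Category 6 Exemption Letter is held), but yields to (g): (g) operates — Bastian is the subject of the audit. (h) is not engaged (the record's age is 29 years, short of 30 years), so (g) stands. (a) is therefore removed.
Exception (b) requires that the record is a draft not yet adopted by the agency; but the audit has been formally adopted, so (b) is unavailable.
Exception (c) fails — the audit was produced internally.
Exception (d) does not apply: the number of pages in the record is 197, not under 158.
No exception displaces § 69.7.

Yes — the Sundale Transit Authority must disclose the audit.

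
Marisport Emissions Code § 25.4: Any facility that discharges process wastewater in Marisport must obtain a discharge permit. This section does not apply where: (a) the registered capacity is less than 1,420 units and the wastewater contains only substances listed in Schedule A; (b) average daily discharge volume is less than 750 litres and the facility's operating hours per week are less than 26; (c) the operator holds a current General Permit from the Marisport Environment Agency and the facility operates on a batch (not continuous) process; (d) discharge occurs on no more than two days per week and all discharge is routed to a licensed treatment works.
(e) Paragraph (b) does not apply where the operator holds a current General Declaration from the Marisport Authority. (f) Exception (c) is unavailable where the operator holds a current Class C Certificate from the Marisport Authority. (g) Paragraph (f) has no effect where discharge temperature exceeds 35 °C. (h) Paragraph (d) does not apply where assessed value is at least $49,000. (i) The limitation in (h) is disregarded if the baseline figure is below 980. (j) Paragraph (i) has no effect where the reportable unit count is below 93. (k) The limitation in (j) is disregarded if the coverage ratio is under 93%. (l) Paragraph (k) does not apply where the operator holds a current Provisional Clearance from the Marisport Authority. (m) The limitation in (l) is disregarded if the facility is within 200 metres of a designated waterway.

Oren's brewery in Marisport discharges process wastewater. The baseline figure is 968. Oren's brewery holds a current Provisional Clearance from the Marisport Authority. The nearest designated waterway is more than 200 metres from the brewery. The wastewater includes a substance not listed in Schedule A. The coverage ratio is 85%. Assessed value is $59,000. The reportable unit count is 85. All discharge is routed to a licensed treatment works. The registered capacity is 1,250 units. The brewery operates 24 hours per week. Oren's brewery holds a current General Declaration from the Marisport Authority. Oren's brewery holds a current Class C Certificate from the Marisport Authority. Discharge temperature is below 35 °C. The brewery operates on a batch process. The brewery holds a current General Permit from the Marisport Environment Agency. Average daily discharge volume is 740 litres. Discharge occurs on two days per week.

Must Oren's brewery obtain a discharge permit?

Exception (a) fails — the wastewater includes a non-Schedule-A substance.
Exception (b)'s conditions are all satisfied: average daily discharge volume is 740 litres, less than the 750 litres limit; the facility's operating hours per week are 24, less than the 26 limit. Turning to paragraph (e): (e) operates against (b): a current General Declaration is held. So (b) is unavailable.
All of (c)'s requirements are met (a current General Permit is held; the facility operates on a batch process). But applying paragraphs (f)–(g): (f) operates against (c): a current Class C Certificate is held. (g) is inapplicable (discharge temperature is below 35 °C), so (f) stands. Exception (c) does not apply.
Exception (d)'s conditions are all satisfied: discharge occurs on no more than two days per week; discharge is routed to a licensed treatment works. Turning to paragraphs (h)–(m): (h) is triggered — assessed value is $59,000, meeting the $49,000 threshold. (i) would limit (h) — the baseline figure is 968, below the 980 limit — but (j) sets (i) aside: (j) operates against (i): the reportable unit count is 85, below the 93 limit. (k) would limit (j) — the coverage ratio is 85%, under the 93% limit — but (l) sets (k) aside: (l) operates against (k): a current Provisional Clearance is held. (m), which would lift (l), is not triggered — the brewery is more than 200 m from any designated waterway. (d) is therefore removed.
No exception applies. The general rule governs.

Yes — Oren's brewery must obtain a discharge permit.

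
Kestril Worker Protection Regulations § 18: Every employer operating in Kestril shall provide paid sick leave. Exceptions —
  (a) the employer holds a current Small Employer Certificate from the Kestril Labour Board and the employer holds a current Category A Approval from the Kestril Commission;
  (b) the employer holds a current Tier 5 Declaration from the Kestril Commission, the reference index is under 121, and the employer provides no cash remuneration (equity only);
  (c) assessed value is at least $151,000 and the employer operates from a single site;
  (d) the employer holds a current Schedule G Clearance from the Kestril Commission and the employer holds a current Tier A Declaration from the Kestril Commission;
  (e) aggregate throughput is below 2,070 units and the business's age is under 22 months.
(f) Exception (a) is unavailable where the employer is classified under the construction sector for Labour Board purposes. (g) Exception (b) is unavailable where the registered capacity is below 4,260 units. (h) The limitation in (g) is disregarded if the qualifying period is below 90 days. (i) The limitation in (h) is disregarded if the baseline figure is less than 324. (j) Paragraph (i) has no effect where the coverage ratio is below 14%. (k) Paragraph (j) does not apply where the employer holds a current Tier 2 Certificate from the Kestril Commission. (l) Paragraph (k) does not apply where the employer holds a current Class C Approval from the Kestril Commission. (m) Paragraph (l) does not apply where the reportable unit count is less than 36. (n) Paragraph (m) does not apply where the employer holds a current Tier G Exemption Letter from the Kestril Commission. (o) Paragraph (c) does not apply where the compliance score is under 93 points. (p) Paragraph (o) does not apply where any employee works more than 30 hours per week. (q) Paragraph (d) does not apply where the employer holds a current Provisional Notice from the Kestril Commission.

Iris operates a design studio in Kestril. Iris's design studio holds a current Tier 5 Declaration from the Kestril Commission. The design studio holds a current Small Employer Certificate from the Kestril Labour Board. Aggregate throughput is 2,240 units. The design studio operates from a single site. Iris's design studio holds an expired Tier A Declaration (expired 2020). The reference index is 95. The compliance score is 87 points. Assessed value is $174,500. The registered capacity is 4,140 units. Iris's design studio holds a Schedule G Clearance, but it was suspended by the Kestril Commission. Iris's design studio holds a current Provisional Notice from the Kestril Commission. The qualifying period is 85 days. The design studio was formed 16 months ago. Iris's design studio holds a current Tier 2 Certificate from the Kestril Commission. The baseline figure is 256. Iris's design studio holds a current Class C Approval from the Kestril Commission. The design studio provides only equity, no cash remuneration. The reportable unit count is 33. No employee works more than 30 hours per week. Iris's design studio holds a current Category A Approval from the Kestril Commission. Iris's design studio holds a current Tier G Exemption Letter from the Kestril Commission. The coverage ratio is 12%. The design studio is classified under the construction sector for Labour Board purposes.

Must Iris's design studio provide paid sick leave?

All of (a)'s requirements are met (a current Small Employer Certificate is held; a current Category A Approval is held). But: (f) operates against (a): the design studio is classified under the construction sector. So (a) is unavailable.
Exception (b): a current Tier 5 Declaration is held; the reference index is 95, under the 121 limit; remuneration is equity-only — every condition holds. Applying paragraphs (g)–(n): (g) operates (the registered capacity is 4,140 units, below the 4,260 units limit), but yields to (h): (h) operates against (g): the qualifying period is 85 days, below the 90 days limit. (i) is engaged (the baseline figure is 256, less than the 324 limit), but is displaced by (j): (j) is engaged — the coverage ratio is 12%, below the 14% limit. (k) is engaged (a current Tier 2 Certificate is held), but is displaced by (l): (l) operates against (k): a current Class C Approval is held. (m) would limit (l) — the reportable unit count is 33, less than the 36 limit — but (n) sets (m) aside: (n) is triggered — a current Tier G Exemption Letter is held. (b) remains available.
Exception (c) is satisfied on its face — assessed value is $174,500, meeting the $151,000 threshold; the employer operates from a single site. But applying paragraphs (o)–(p): (o) operates against (c): the compliance score is 87 points, under the 93 points limit. (p) is not triggered (no employee exceeds 30 hours/week), so (o) stands. Exception (c) does not apply.
Exception (d) does not apply: there is no Schedule G Clearance in force.
Exception (e) requires that aggregate throughput is below 2,070 units; but aggregate throughput is 2,240 units, not below 2,070 units, so (e) is unavailable.

No — exception (b) applies; Iris's design studio is not required to provide paid sick leave.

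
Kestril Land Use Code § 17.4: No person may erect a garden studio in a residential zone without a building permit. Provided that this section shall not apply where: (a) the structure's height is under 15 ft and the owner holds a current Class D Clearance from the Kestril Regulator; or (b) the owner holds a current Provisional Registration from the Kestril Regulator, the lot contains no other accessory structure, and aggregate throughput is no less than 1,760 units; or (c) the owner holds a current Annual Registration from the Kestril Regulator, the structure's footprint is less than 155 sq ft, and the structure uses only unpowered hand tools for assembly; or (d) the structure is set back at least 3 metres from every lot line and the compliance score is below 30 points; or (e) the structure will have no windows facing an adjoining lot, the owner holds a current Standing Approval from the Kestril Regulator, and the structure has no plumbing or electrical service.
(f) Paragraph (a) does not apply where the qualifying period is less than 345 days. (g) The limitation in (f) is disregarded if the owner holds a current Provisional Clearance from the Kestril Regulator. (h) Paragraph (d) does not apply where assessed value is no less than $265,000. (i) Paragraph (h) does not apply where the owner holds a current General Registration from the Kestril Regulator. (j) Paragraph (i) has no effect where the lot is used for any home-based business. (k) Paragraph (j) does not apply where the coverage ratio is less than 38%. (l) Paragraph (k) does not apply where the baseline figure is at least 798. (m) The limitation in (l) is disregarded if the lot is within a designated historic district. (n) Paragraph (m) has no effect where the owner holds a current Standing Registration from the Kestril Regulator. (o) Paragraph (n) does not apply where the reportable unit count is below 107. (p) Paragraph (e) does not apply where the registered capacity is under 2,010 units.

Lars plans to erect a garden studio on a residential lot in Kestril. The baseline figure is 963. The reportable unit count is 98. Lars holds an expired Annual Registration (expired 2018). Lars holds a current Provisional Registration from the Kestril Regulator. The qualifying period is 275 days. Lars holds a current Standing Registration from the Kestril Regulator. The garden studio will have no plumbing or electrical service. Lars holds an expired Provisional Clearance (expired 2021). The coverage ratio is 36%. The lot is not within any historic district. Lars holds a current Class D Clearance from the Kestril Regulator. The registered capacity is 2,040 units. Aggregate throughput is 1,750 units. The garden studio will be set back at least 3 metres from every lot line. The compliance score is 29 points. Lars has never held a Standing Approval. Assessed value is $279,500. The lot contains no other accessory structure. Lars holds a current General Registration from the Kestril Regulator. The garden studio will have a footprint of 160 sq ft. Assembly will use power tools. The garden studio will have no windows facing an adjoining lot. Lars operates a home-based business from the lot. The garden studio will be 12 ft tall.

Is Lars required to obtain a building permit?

Yes — Lars must obtain a building permit.

Exception (a): the structure's height is 12 ft, under the 15 ft limit; a current Class D Clearance is held — every condition holds. But: (f) applies — the qualifying period is 275 days, less than the 345 days limit. (g), which would lift (f), is not triggered — no current Provisional Clearance is held. So (a) is unavailable.
Exception (b) does not apply: aggregate throughput is 1,750 units, short of 1,760 units.
Exception (c) requires that the owner holds a current Annual Registration from the Kestril Regulator; but the Annual Registration is not current, so (c) is unavailable.
Exception (d): the setback is at least 3 m on every side; the compliance score is 29 points, below the 30 points limit — every condition holds. But applying paragraphs (h)–(o): (h) operates — assessed value is $279,500, meeting the $265,000 threshold. (i) would limit (h) — a current General Registration is held — but (j) sets (i) aside: (j) operates — a home-based business operates on the lot. (k) operates (the coverage ratio is 36%, less than the 38% limit), but is displaced by (l): (l) operates — the baseline figure is 963, meeting the 798 threshold. (m), which would lift (l), is not engaged — the lot is not in a historic district. So (d) is unavailable.
Exception (e) requires that the owner holds a current Standing Approval from the Kestril Regulator; but the Standing Approval is not current, so (e) is unavailable.
No exception displaces § 17.4.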